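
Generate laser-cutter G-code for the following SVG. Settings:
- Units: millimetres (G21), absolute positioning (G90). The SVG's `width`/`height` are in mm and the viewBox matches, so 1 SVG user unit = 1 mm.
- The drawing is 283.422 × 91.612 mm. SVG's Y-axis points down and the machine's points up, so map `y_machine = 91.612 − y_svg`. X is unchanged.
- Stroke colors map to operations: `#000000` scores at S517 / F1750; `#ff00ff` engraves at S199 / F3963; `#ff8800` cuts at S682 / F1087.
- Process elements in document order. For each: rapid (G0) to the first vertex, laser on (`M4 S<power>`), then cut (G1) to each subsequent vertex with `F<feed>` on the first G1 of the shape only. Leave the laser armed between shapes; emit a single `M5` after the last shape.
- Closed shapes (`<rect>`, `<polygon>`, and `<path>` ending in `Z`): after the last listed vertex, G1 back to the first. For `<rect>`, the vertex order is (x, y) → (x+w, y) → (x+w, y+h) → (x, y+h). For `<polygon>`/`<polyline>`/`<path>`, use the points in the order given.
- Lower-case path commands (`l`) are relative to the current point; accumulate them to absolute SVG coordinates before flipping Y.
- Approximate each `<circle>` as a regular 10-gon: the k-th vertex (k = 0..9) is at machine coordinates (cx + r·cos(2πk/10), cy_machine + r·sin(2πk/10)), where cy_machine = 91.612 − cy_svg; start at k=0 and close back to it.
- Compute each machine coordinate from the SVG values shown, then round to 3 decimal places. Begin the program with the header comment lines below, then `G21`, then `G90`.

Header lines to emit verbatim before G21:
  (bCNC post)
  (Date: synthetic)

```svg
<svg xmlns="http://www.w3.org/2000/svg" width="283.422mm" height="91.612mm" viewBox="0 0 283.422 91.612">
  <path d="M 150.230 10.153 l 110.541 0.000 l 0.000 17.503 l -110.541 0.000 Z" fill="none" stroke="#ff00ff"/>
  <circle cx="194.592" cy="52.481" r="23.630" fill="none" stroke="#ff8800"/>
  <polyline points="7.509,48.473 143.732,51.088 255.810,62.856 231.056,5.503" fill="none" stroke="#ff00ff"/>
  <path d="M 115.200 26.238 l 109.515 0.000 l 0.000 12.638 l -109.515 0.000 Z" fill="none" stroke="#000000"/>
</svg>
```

(bCNC post)
(Date: synthetic)
G21
G90
G0 X150.230 Y81.459
M4 S199
G1 X260.771 Y81.459 F3963
G1 X260.771 Y63.956
G1 X150.230 Y63.956
G1 X150.230 Y81.459
G0 X218.222 Y39.131
M4 S682
G1 X213.709 Y53.020 F1087
G1 X201.894 Y61.604
G1 X187.290 Y61.604
G1 X175.475 Y53.020
G1 X170.962 Y39.131
G1 X175.475 Y25.242
G1 X187.290 Y16.658
G1 X201.894 Y16.658
G1 X213.709 Y25.242
G1 X218.222 Y39.131
G0 X7.509 Y43.139
M4 S199
G1 X143.732 Y40.524 F3963
G1 X255.810 Y28.756
G1 X231.056 Y86.109
G0 X115.200 Y65.374
M4 S517
G1 X224.715 Y65.374 F1750
G1 X224.715 Y52.736
G1 X115.200 Y52.736
G1 X115.200 Y65.374
M5

viewBox `0 0 283.422 91.612` with mm width/height → 1 unit = 1 mm. Flip: y_m = 91.612 − y_svg.

**Shape 1** — `<path>` rectangle, stroke `#ff00ff` → engrave (S199, F3963). Machine vertices: (150.230,81.459) → (260.771,81.459) → (260.771,63.956) → (150.230,63.956) → (150.230,81.459). Closed: final G1 returns to the first vertex.

**Shape 2** — `<circle>` circle, stroke `#ff8800` → cut (S682, F1087). Machine vertices: (218.222,39.131) → (213.709,53.020) → (201.894,61.604) → (187.290,61.604) → (175.475,53.020) → (170.962,39.131) → (175.475,25.242) → (187.290,16.658) → (201.894,16.658) → (213.709,25.242) → (218.222,39.131). Closed: final G1 returns to the first vertex.

**Shape 3** — `<polyline>` open polyline, stroke `#ff00ff` → engrave (S199, F3963). Machine vertices: (7.509,43.139) → (143.732,40.524) → (255.810,28.756) → (231.056,86.109). Open path.

**Shape 4** — `<path>` rectangle, stroke `#000000` → score (S517, F1750). Machine vertices: (115.200,65.374) → (224.715,65.374) → (224.715,52.736) → (115.200,52.736) → (115.200,65.374). Closed: final G1 returns to the first vertex.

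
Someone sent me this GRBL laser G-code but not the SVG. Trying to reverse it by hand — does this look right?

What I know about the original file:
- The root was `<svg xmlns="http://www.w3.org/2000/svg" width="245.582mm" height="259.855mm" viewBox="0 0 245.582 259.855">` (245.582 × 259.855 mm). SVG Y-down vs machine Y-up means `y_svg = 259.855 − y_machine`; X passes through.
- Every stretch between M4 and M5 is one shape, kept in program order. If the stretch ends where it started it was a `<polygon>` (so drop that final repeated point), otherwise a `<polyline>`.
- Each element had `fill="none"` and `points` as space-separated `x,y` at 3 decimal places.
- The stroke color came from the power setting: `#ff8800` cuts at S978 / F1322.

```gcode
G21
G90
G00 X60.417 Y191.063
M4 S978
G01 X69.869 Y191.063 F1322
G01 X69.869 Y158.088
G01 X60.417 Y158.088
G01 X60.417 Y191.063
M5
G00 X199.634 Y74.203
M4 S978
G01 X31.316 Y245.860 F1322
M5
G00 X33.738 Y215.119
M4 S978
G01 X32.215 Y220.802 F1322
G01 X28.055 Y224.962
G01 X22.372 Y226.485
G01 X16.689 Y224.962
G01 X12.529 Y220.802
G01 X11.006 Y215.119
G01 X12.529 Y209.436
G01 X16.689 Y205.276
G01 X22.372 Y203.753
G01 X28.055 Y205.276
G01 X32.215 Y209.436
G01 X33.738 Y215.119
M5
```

Each laser-on run becomes one SVG element. Flip Y back into SVG space with y_svg = 259.855 − y_machine. Every run uses S978, so all elements get stroke `#ff8800` (cut).

Run 1: The run returns to its start, so emit a `<polygon>` with points (Y-flipped): 60.417,68.792 69.869,68.792 69.869,101.767 60.417,101.767.

Run 2: The run is open, so emit a `<polyline>` with points (Y-flipped): 199.634,185.652 31.316,13.995.

Run 3: The run returns to its start, so emit a `<polygon>` with points (Y-flipped): 33.738,44.736 32.215,39.053 28.055,34.893 22.372,33.370 16.689,34.893 12.529,39.053 11.006,44.736 12.529,50.419 16.689,54.579 22.372,56.102 28.055,54.579 32.215,50.419.

<svg xmlns="http://www.w3.org/2000/svg" width="245.582mm" height="259.855mm" viewBox="0 0 245.582 259.855">
  <polygon points="60.417,68.792 69.869,68.792 69.869,101.767 60.417,101.767" fill="none" stroke="#ff8800"/>
  <polyline points="199.634,185.652 31.316,13.995" fill="none" stroke="#ff8800"/>
  <polygon points="33.738,44.736 32.215,39.053 28.055,34.893 22.372,33.370 16.689,34.893 12.529,39.053 11.006,44.736 12.529,50.419 16.689,54.579 22.372,56.102 28.055,54.579 32.215,50.419" fill="none" stroke="#ff8800"/>
</svg>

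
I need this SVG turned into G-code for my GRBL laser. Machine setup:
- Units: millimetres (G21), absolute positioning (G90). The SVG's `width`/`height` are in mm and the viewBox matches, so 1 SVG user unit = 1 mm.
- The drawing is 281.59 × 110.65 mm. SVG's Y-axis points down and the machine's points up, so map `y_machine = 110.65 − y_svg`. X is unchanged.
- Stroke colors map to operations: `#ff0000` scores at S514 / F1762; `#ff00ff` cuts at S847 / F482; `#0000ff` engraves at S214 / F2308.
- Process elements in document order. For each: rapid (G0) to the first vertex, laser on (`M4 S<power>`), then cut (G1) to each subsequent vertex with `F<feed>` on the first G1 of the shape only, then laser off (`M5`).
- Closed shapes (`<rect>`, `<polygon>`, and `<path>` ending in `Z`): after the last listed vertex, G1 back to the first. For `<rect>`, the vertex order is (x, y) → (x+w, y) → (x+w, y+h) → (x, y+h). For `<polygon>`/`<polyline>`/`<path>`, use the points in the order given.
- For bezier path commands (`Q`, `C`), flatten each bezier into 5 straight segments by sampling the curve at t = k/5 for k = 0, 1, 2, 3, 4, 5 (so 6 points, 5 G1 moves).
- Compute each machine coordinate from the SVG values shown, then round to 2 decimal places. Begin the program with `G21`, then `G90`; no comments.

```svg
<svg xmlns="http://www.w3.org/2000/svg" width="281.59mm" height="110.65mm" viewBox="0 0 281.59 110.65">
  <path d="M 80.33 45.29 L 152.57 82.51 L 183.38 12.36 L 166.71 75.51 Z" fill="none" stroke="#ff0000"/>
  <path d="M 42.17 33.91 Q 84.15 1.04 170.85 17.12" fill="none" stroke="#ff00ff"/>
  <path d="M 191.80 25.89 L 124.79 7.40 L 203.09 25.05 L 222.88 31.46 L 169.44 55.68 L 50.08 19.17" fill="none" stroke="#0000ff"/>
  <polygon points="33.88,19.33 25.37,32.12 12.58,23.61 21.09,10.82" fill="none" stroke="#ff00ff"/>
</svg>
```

viewBox `0 0 281.59 110.65` with mm width/height → 1 unit = 1 mm. Flip: y_m = 110.65 − y_svg.

**Shape 1** — `<path>` closed polygon, stroke `#ff0000` → score (S514, F1762). Machine vertices: (80.33,65.36) → (152.57,28.14) → (183.38,98.29) → (166.71,35.14) → (80.33,65.36). Closed: final G1 returns to the first vertex.

**Shape 2** — `<path>` quadratic bezier, stroke `#ff00ff` → cut (S847, F482). Control points (SVG): P0=(42.17,33.91), P1=(84.15,1.04), P2=(170.85,17.12); sampled at t=k/5. Machine vertices: (42.17,76.74) → (60.75,87.93) → (82.91,95.20) → (108.65,98.56) → (137.96,98.00) → (170.85,93.53). Open path.

**Shape 3** — `<path>` open polyline, stroke `#0000ff` → engrave (S214, F2308). Machine vertices: (191.80,84.76) → (124.79,103.25) → (203.09,85.60) → (222.88,79.19) → (169.44,54.97) → (50.08,91.48). Open path.

**Shape 4** — `<polygon>` regular polygon, stroke `#ff00ff` → cut (S847, F482). Machine vertices: (33.88,91.32) → (25.37,78.53) → (12.58,87.04) → (21.09,99.83) → (33.88,91.32). Closed: final G1 returns to the first vertex.

G21
G90
G0 X80.33 Y65.36
M4 S514
G1 X152.57 Y28.14 F1762
G1 X183.38 Y98.29
G1 X166.71 Y35.14
G1 X80.33 Y65.36
M5
G0 X42.17 Y76.74
M4 S847
G1 X60.75 Y87.93 F482
G1 X82.91 Y95.20
G1 X108.65 Y98.56
G1 X137.96 Y98.00
G1 X170.85 Y93.53
M5
G0 X191.80 Y84.76
M4 S214
G1 X124.79 Y103.25 F2308
G1 X203.09 Y85.60
G1 X222.88 Y79.19
G1 X169.44 Y54.97
G1 X50.08 Y91.48
M5
G0 X33.88 Y91.32
M4 S847
G1 X25.37 Y78.53 F482
G1 X12.58 Y87.04
G1 X21.09 Y99.83
G1 X33.88 Y91.32
M5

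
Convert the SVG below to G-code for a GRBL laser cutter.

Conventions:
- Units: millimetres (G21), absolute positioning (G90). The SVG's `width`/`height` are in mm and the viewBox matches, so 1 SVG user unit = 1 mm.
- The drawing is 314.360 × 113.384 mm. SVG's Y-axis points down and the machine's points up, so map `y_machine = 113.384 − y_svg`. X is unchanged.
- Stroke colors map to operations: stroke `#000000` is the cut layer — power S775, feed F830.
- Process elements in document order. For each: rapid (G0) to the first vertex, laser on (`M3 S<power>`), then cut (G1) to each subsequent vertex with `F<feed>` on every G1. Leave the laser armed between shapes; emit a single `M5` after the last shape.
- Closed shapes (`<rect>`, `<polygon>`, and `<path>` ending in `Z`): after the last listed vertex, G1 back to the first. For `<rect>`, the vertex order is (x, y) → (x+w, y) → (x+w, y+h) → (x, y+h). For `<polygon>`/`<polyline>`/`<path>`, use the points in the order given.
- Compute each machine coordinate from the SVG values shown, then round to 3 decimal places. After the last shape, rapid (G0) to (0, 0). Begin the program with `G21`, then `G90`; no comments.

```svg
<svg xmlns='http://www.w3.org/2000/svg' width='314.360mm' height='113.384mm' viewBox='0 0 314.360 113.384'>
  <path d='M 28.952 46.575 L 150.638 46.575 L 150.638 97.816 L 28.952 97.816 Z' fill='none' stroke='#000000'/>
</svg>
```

viewBox `0 0 314.360 113.384` with mm width/height → 1 unit = 1 mm. Flip: y_m = 113.384 − y_svg.

**Shape 1** — `<path>` rectangle, stroke `#000000` → cut (S775, F830). Machine vertices: (28.952,66.809) → (150.638,66.809) → (150.638,15.568) → (28.952,15.568) → (28.952,66.809). Closed: final G1 returns to the first vertex.

G21
G90
G0 X28.952 Y66.809
M3 S775
G1 X150.638 Y66.809 F830
G1 X150.638 Y15.568 F830
G1 X28.952 Y15.568 F830
G1 X28.952 Y66.809 F830
M5
G0 X0.000 Y0.000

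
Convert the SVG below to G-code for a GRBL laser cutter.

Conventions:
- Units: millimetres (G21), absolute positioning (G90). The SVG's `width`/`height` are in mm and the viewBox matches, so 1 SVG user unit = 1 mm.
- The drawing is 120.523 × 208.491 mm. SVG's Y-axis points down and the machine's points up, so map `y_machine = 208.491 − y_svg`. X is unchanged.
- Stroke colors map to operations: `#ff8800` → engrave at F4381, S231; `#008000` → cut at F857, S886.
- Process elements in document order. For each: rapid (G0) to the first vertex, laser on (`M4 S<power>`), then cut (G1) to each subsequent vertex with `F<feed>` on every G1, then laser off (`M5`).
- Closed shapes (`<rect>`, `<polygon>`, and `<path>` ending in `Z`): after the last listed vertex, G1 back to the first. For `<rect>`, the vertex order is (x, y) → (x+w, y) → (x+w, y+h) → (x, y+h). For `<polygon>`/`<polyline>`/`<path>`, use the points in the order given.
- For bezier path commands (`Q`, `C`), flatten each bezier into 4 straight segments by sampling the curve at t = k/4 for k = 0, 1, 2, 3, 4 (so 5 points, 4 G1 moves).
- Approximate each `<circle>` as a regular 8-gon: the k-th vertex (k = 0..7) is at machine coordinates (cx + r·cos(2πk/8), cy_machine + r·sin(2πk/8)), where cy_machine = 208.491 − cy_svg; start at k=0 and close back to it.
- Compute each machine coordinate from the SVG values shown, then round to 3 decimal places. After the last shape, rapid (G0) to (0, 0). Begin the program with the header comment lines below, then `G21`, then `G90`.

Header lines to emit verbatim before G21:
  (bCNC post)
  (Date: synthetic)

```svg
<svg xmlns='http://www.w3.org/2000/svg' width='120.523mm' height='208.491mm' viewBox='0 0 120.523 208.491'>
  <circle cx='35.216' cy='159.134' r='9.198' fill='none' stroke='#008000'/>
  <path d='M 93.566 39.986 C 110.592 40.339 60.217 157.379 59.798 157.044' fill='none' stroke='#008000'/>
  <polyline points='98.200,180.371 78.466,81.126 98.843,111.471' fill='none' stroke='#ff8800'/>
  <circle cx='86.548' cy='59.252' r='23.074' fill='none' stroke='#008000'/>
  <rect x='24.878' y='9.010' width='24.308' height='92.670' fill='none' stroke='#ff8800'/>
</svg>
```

Since the viewBox matches the mm dimensions, user units are millimetres directly. The only transform is the Y-flip y_m = 208.491 − y_svg.

Shape 1 is a circle drawn with `<circle>`. Its stroke #008000 means cut at S886, F857. After flipping Y the toolpath is (44.414,49.357) → (41.720,55.861) → (35.216,58.555) → (28.712,55.861) → (26.018,49.357) → (28.712,42.853) → (35.216,40.159) → (41.720,42.853) → (44.414,49.357), returning to the start.

Shape 2 is a cubic bezier drawn with `<path>`. Its stroke #008000 means cut at S886, F857. After flipping Y the toolpath is (93.566,168.505) → (95.532,150.019) → (83.224,109.718) → (67.645,69.546) → (59.798,51.447).

Shape 3 is a open polyline drawn with `<polyline>`. Its stroke #ff8800 means engrave at S231, F4381. After flipping Y the toolpath is (98.200,28.120) → (78.466,127.365) → (98.843,97.020).

Shape 4 is a circle drawn with `<circle>`. Its stroke #008000 means cut at S886, F857. After flipping Y the toolpath is (109.622,149.239) → (102.864,165.555) → (86.548,172.313) → (70.232,165.555) → (63.474,149.239) → (70.232,132.923) → (86.548,126.165) → (102.864,132.923) → (109.622,149.239), returning to the start.

Shape 5 is a rectangle drawn with `<rect>`. Its stroke #ff8800 means engrave at S231, F4381. After flipping Y the toolpath is (24.878,199.481) → (49.186,199.481) → (49.186,106.811) → (24.878,106.811) → (24.878,199.481), returning to the start.

(bCNC post)
(Date: synthetic)
G21
G90
G0 X44.414 Y49.357
M4 S886
G1 X41.720 Y55.861 F857
G1 X35.216 Y58.555 F857
G1 X28.712 Y55.861 F857
G1 X26.018 Y49.357 F857
G1 X28.712 Y42.853 F857
G1 X35.216 Y40.159 F857
G1 X41.720 Y42.853 F857
G1 X44.414 Y49.357 F857
M5
G0 X93.566 Y168.505
M4 S886
G1 X95.532 Y150.019 F857
G1 X83.224 Y109.718 F857
G1 X67.645 Y69.546 F857
G1 X59.798 Y51.447 F857
M5
G0 X98.200 Y28.120
M4 S231
G1 X78.466 Y127.365 F4381
G1 X98.843 Y97.020 F4381
M5
G0 X109.622 Y149.239
M4 S886
G1 X102.864 Y165.555 F857
G1 X86.548 Y172.313 F857
G1 X70.232 Y165.555 F857
G1 X63.474 Y149.239 F857
G1 X70.232 Y132.923 F857
G1 X86.548 Y126.165 F857
G1 X102.864 Y132.923 F857
G1 X109.622 Y149.239 F857
M5
G0 X24.878 Y199.481
M4 S231
G1 X49.186 Y199.481 F4381
G1 X49.186 Y106.811 F4381
G1 X24.878 Y106.811 F4381
G1 X24.878 Y199.481 F4381
M5
G0 X0.000 Y0.000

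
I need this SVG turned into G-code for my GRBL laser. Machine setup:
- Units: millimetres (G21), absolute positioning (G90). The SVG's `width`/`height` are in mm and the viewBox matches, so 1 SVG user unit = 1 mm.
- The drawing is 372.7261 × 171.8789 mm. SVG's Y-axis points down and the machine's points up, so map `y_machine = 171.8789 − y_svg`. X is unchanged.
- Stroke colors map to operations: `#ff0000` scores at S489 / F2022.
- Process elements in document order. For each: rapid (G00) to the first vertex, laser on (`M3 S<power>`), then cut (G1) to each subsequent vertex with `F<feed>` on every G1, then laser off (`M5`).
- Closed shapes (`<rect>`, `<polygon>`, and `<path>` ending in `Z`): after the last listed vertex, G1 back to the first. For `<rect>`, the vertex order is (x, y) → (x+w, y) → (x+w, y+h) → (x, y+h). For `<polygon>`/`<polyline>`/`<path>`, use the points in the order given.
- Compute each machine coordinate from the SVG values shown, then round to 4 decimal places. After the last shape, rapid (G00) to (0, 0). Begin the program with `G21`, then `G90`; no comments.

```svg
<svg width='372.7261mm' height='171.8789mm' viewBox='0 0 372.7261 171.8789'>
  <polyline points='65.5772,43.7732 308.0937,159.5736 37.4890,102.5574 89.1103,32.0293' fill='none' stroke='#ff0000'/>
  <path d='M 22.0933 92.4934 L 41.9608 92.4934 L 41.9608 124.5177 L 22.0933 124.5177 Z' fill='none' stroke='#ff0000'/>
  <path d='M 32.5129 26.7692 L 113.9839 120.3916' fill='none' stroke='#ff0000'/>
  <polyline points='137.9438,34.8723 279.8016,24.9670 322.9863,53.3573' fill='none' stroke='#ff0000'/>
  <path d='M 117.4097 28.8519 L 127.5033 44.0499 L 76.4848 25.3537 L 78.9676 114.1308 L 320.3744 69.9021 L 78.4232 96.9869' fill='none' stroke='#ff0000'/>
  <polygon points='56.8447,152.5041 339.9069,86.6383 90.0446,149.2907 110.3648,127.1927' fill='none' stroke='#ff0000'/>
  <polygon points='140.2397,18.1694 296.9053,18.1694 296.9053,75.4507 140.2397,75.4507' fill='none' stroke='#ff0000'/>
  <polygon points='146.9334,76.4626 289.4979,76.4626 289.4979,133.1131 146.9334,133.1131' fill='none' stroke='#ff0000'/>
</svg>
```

Since the viewBox matches the mm dimensions, user units are millimetres directly. The only transform is the Y-flip y_m = 171.8789 − y_svg.

Shape 1 is a open polyline drawn with `<polyline>`. Its stroke #ff0000 means score at S489, F2022. After flipping Y the toolpath is (65.5772,128.1057) → (308.0937,12.3053) → (37.4890,69.3215) → (89.1103,139.8496).

Shape 2 is a rectangle drawn with `<path>`. Its stroke #ff0000 means score at S489, F2022. After flipping Y the toolpath is (22.0933,79.3855) → (41.9608,79.3855) → (41.9608,47.3612) → (22.0933,47.3612) → (22.0933,79.3855), returning to the start.

Shape 3 is a line segment drawn with `<path>`. Its stroke #ff0000 means score at S489, F2022. After flipping Y the toolpath is (32.5129,145.1097) → (113.9839,51.4873).

Shape 4 is a open polyline drawn with `<polyline>`. Its stroke #ff0000 means score at S489, F2022. After flipping Y the toolpath is (137.9438,137.0066) → (279.8016,146.9119) → (322.9863,118.5216).

Shape 5 is a open polyline drawn with `<path>`. Its stroke #ff0000 means score at S489, F2022. After flipping Y the toolpath is (117.4097,143.0270) → (127.5033,127.8290) → (76.4848,146.5252) → (78.9676,57.7481) → (320.3744,101.9768) → (78.4232,74.8920).

Shape 6 is a closed polygon drawn with `<polygon>`. Its stroke #ff0000 means score at S489, F2022. After flipping Y the toolpath is (56.8447,19.3748) → (339.9069,85.2406) → (90.0446,22.5882) → (110.3648,44.6862) → (56.8447,19.3748), returning to the start.

Shape 7 is a rectangle drawn with `<polygon>`. Its stroke #ff0000 means score at S489, F2022. After flipping Y the toolpath is (140.2397,153.7095) → (296.9053,153.7095) → (296.9053,96.4282) → (140.2397,96.4282) → (140.2397,153.7095), returning to the start.

Shape 8 is a rectangle drawn with `<polygon>`. Its stroke #ff0000 means score at S489, F2022. After flipping Y the toolpath is (146.9334,95.4163) → (289.4979,95.4163) → (289.4979,38.7658) → (146.9334,38.7658) → (146.9334,95.4163), returning to the start.

G21
G90
G00 X65.5772 Y128.1057
M3 S489
G1 X308.0937 Y12.3053 F2022
G1 X37.4890 Y69.3215 F2022
G1 X89.1103 Y139.8496 F2022
M5
G00 X22.0933 Y79.3855
M3 S489
G1 X41.9608 Y79.3855 F2022
G1 X41.9608 Y47.3612 F2022
G1 X22.0933 Y47.3612 F2022
G1 X22.0933 Y79.3855 F2022
M5
G00 X32.5129 Y145.1097
M3 S489
G1 X113.9839 Y51.4873 F2022
M5
G00 X137.9438 Y137.0066
M3 S489
G1 X279.8016 Y146.9119 F2022
G1 X322.9863 Y118.5216 F2022
M5
G00 X117.4097 Y143.0270
M3 S489
G1 X127.5033 Y127.8290 F2022
G1 X76.4848 Y146.5252 F2022
G1 X78.9676 Y57.7481 F2022
G1 X320.3744 Y101.9768 F2022
G1 X78.4232 Y74.8920 F2022
M5
G00 X56.8447 Y19.3748
M3 S489
G1 X339.9069 Y85.2406 F2022
G1 X90.0446 Y22.5882 F2022
G1 X110.3648 Y44.6862 F2022
G1 X56.8447 Y19.3748 F2022
M5
G00 X140.2397 Y153.7095
M3 S489
G1 X296.9053 Y153.7095 F2022
G1 X296.9053 Y96.4282 F2022
G1 X140.2397 Y96.4282 F2022
G1 X140.2397 Y153.7095 F2022
M5
G00 X146.9334 Y95.4163
M3 S489
G1 X289.4979 Y95.4163 F2022
G1 X289.4979 Y38.7658 F2022
G1 X146.9334 Y38.7658 F2022
G1 X146.9334 Y95.4163 F2022
M5
G00 X0.0000 Y0.0000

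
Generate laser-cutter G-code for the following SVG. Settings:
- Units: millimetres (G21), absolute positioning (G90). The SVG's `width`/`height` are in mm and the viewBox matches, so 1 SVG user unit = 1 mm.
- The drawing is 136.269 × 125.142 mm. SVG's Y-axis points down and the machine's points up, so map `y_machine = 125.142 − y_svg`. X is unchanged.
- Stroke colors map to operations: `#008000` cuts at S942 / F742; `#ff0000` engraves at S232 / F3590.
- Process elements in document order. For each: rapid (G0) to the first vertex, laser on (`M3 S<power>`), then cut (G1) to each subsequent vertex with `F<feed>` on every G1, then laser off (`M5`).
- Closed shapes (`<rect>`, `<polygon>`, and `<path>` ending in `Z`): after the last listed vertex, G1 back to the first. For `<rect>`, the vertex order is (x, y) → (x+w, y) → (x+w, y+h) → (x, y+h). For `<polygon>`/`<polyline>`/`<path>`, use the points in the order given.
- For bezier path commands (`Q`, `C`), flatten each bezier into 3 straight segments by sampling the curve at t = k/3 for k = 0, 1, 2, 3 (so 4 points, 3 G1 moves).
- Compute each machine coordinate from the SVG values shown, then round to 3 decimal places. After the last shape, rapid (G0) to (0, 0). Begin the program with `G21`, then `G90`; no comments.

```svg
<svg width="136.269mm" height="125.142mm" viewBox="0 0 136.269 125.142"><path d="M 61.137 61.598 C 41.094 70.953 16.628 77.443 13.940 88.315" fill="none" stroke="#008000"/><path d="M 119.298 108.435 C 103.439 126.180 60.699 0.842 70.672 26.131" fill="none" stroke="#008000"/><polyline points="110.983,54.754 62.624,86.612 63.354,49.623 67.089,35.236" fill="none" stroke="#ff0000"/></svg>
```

1 u = 1 mm; y_m = 125.142 − y.

[1] `<path>` cubic bezier, #008000→cut S942 F742: (61.137,63.544) → (40.590,54.876) → (22.917,46.507) → (13.940,36.827)

[2] `<path>` cubic bezier, #008000→cut S942 F742: (119.298,16.707) → (97.427,35.778) → (75.322,84.969) → (70.672,99.011)

[3] `<polyline>` open polyline, #ff0000→engrave S232 F3590: (110.983,70.388) → (62.624,38.530) → (63.354,75.519) → (67.089,89.906)

G21
G90
G0 X61.137 Y63.544
M3 S942
G1 X40.590 Y54.876 F742
G1 X22.917 Y46.507 F742
G1 X13.940 Y36.827 F742
M5
G0 X119.298 Y16.707
M3 S942
G1 X97.427 Y35.778 F742
G1 X75.322 Y84.969 F742
G1 X70.672 Y99.011 F742
M5
G0 X110.983 Y70.388
M3 S232
G1 X62.624 Y38.530 F3590
G1 X63.354 Y75.519 F3590
G1 X67.089 Y89.906 F3590
M5
G0 X0.000 Y0.000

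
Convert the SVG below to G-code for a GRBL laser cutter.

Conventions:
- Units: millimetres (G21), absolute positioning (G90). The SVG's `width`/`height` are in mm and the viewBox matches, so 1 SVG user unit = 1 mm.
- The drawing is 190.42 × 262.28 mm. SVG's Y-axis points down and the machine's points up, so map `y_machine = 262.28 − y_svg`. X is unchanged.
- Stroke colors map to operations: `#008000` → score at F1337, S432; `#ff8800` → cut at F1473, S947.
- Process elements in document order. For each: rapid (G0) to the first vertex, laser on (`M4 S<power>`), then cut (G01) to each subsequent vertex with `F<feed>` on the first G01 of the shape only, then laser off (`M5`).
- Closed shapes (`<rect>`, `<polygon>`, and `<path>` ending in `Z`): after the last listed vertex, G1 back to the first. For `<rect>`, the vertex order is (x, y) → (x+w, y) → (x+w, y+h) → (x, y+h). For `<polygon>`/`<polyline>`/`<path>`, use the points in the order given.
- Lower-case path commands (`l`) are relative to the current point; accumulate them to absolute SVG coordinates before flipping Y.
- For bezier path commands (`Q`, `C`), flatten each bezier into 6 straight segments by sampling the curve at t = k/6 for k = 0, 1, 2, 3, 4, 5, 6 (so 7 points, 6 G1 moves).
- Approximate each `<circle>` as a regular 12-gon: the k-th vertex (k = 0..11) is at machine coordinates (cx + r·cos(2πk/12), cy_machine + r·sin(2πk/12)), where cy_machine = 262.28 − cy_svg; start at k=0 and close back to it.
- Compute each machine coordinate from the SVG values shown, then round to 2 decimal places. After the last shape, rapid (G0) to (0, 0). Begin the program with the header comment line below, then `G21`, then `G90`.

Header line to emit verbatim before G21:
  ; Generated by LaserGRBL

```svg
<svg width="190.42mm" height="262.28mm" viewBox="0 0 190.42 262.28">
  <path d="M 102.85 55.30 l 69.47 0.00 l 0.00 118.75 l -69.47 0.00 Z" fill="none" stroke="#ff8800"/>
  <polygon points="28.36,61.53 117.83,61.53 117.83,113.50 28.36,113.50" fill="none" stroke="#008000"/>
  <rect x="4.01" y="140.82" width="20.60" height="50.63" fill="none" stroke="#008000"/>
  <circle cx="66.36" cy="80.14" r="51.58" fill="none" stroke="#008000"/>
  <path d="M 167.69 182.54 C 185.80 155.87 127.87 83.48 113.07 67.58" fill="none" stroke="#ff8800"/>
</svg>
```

viewBox `0 0 190.42 262.28` with mm width/height → 1 unit = 1 mm. Flip: y_m = 262.28 − y_svg.

**Shape 1** — `<path>` rectangle, stroke `#ff8800` → cut (S947, F1473). Machine vertices: (102.85,206.98) → (172.32,206.98) → (172.32,88.23) → (102.85,88.23) → (102.85,206.98). Closed: final G1 returns to the first vertex.

**Shape 2** — `<polygon>` rectangle, stroke `#008000` → score (S432, F1337). Machine vertices: (28.36,200.75) → (117.83,200.75) → (117.83,148.78) → (28.36,148.78) → (28.36,200.75). Closed: final G1 returns to the first vertex.

**Shape 3** — `<rect>` rectangle, stroke `#008000` → score (S432, F1337). Machine vertices: (4.01,121.46) → (24.61,121.46) → (24.61,70.83) → (4.01,70.83) → (4.01,121.46). Closed: final G1 returns to the first vertex.

**Shape 4** — `<circle>` circle, stroke `#008000` → score (S432, F1337). Machine vertices: (117.94,182.14) → (111.03,207.93) → (92.15,226.81) → (66.36,233.72) → (40.57,226.81) → (21.69,207.93) → (14.78,182.14) → (21.69,156.35) → (40.57,137.47) → (66.36,130.56) → (92.15,137.47) → (111.03,156.35) → (117.94,182.14). Closed: final G1 returns to the first vertex.

**Shape 5** — `<path>` cubic bezier, stroke `#ff8800` → cut (S947, F1473). Control points (SVG): P0=(167.69,182.54), P1=(185.80,155.87), P2=(127.87,83.48), P3=(113.07,67.58); sampled at t=k/6. Machine vertices: (167.69,79.74) → (170.96,96.41) → (164.87,117.86) → (152.72,141.26) → (137.83,163.76) → (123.51,182.52) → (113.07,194.70). Open path.

; Generated by LaserGRBL
G21
G90
G0 X102.85 Y206.98
M4 S947
G01 X172.32 Y206.98 F1473
G01 X172.32 Y88.23
G01 X102.85 Y88.23
G01 X102.85 Y206.98
M5
G0 X28.36 Y200.75
M4 S432
G01 X117.83 Y200.75 F1337
G01 X117.83 Y148.78
G01 X28.36 Y148.78
G01 X28.36 Y200.75
M5
G0 X4.01 Y121.46
M4 S432
G01 X24.61 Y121.46 F1337
G01 X24.61 Y70.83
G01 X4.01 Y70.83
G01 X4.01 Y121.46
M5
G0 X117.94 Y182.14
M4 S432
G01 X111.03 Y207.93 F1337
G01 X92.15 Y226.81
G01 X66.36 Y233.72
G01 X40.57 Y226.81
G01 X21.69 Y207.93
G01 X14.78 Y182.14
G01 X21.69 Y156.35
G01 X40.57 Y137.47
G01 X66.36 Y130.56
G01 X92.15 Y137.47
G01 X111.03 Y156.35
G01 X117.94 Y182.14
M5
G0 X167.69 Y79.74
M4 S947
G01 X170.96 Y96.41 F1473
G01 X164.87 Y117.86
G01 X152.72 Y141.26
G01 X137.83 Y163.76
G01 X123.51 Y182.52
G01 X113.07 Y194.70
M5
G0 X0.00 Y0.00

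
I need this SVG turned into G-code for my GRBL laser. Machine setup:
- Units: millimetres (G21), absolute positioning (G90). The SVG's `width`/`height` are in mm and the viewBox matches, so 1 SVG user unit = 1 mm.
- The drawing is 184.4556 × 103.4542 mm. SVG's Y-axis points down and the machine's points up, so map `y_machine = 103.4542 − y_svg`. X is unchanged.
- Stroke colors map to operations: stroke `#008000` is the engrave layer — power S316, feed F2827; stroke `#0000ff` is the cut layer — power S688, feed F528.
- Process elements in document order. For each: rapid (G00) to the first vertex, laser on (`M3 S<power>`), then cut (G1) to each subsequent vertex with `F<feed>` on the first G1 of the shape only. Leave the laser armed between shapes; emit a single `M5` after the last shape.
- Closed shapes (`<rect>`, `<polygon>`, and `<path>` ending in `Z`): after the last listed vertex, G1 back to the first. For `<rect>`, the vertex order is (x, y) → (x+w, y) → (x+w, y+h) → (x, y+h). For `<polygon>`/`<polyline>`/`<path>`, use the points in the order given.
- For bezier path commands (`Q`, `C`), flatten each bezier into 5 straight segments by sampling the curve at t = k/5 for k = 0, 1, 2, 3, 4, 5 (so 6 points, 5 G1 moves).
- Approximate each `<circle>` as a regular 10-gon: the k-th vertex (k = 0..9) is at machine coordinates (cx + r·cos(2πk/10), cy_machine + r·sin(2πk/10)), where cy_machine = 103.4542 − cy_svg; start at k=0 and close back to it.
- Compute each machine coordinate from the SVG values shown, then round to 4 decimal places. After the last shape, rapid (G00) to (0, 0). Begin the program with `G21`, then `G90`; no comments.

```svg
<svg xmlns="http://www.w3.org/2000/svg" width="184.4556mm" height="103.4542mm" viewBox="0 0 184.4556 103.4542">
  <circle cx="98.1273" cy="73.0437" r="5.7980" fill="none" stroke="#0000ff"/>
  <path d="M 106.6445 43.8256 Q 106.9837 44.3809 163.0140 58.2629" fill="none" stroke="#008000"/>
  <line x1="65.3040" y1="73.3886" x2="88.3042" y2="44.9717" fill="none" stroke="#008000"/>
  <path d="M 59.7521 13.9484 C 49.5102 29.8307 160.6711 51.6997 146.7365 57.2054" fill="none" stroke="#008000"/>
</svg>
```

viewBox `0 0 184.4556 103.4542` with mm width/height → 1 unit = 1 mm. Flip: y_m = 103.4542 − y_svg.

**Shape 1** — `<circle>` circle, stroke `#0000ff` → cut (S688, F528). Machine vertices: (103.9253,30.4105) → (102.8180,33.8185) → (99.9190,35.9247) → (96.3356,35.9247) → (93.4366,33.8185) → (92.3293,30.4105) → (93.4366,27.0025) → (96.3356,24.8963) → (99.9190,24.8963) → (102.8180,27.0025) → (103.9253,30.4105). Closed: final G1 returns to the first vertex.

**Shape 2** — `<path>` quadratic bezier, stroke `#008000` → engrave (S316, F2827). Control points (SVG): P0=(106.6445,43.8256), P1=(106.9837,44.3809), P2=(163.0140,58.2629); sampled at t=k/5. Machine vertices: (106.6445,59.6286) → (109.0078,58.8734) → (115.8264,57.0521) → (127.1003,54.1646) → (142.8295,50.2110) → (163.0140,45.1913). Open path.

**Shape 3** — `<line>` line segment, stroke `#008000` → engrave (S316, F2827). Machine vertices: (65.3040,30.0656) → (88.3042,58.4825). Open path.

**Shape 4** — `<path>` cubic bezier, stroke `#008000` → engrave (S316, F2827). Control points (SVG): P0=(59.7521,13.9484), P1=(49.5102,29.8307), P2=(160.6711,51.6997), P3=(146.7365,57.2054); sampled at t=k/5. Machine vertices: (59.7521,89.5058) → (66.2033,79.4368) → (89.9593,69.0038) → (119.1881,59.2796) → (142.0578,51.3370) → (146.7365,46.2488). Open path.

G21
G90
G00 X103.9253 Y30.4105
M3 S688
G1 X102.8180 Y33.8185 F528
G1 X99.9190 Y35.9247
G1 X96.3356 Y35.9247
G1 X93.4366 Y33.8185
G1 X92.3293 Y30.4105
G1 X93.4366 Y27.0025
G1 X96.3356 Y24.8963
G1 X99.9190 Y24.8963
G1 X102.8180 Y27.0025
G1 X103.9253 Y30.4105
G00 X106.6445 Y59.6286
M3 S316
G1 X109.0078 Y58.8734 F2827
G1 X115.8264 Y57.0521
G1 X127.1003 Y54.1646
G1 X142.8295 Y50.2110
G1 X163.0140 Y45.1913
G00 X65.3040 Y30.0656
M3 S316
G1 X88.3042 Y58.4825 F2827
G00 X59.7521 Y89.5058
M3 S316
G1 X66.2033 Y79.4368 F2827
G1 X89.9593 Y69.0038
G1 X119.1881 Y59.2796
G1 X142.0578 Y51.3370
G1 X146.7365 Y46.2488
M5
G00 X0.0000 Y0.0000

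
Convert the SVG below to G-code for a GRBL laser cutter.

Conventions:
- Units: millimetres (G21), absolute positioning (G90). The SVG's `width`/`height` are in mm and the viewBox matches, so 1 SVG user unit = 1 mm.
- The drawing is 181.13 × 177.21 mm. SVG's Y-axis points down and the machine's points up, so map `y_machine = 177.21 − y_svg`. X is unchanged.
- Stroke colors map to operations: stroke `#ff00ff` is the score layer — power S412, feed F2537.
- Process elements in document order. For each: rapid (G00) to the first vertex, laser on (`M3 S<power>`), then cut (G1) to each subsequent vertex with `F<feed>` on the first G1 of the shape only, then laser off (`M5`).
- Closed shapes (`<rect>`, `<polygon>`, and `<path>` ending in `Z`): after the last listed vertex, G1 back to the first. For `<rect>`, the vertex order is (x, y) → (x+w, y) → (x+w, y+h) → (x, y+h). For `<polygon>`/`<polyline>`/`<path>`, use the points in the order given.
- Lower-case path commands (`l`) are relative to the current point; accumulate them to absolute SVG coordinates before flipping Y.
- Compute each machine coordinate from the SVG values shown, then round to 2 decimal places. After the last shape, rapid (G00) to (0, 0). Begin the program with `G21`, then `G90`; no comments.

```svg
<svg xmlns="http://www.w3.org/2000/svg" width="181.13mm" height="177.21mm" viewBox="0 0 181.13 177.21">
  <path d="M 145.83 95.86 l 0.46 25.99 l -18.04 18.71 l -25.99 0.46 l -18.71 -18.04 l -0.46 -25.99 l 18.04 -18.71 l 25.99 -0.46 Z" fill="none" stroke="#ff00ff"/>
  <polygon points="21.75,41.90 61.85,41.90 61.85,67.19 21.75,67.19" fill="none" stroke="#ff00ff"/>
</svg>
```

G21
G90
G00 X145.83 Y81.35
M3 S412
G1 X146.29 Y55.36 F2537
G1 X128.25 Y36.65
G1 X102.26 Y36.19
G1 X83.55 Y54.23
G1 X83.09 Y80.22
G1 X101.13 Y98.93
G1 X127.12 Y99.39
G1 X145.83 Y81.35
M5
G00 X21.75 Y135.31
M3 S412
G1 X61.85 Y135.31 F2537
G1 X61.85 Y110.02
G1 X21.75 Y110.02
G1 X21.75 Y135.31
M5
G00 X0.00 Y0.00

Since the viewBox matches the mm dimensions, user units are millimetres directly. The only transform is the Y-flip y_m = 177.21 − y_svg.

Shape 1 is a regular polygon drawn with `<path>`. Its stroke #ff00ff means score at S412, F2537. After flipping Y the toolpath is (145.83,81.35) → (146.29,55.36) → (128.25,36.65) → (102.26,36.19) → (83.55,54.23) → (83.09,80.22) → (101.13,98.93) → (127.12,99.39) → (145.83,81.35), returning to the start.

Shape 2 is a rectangle drawn with `<polygon>`. Its stroke #ff00ff means score at S412, F2537. After flipping Y the toolpath is (21.75,135.31) → (61.85,135.31) → (61.85,110.02) → (21.75,110.02) → (21.75,135.31), returning to the start.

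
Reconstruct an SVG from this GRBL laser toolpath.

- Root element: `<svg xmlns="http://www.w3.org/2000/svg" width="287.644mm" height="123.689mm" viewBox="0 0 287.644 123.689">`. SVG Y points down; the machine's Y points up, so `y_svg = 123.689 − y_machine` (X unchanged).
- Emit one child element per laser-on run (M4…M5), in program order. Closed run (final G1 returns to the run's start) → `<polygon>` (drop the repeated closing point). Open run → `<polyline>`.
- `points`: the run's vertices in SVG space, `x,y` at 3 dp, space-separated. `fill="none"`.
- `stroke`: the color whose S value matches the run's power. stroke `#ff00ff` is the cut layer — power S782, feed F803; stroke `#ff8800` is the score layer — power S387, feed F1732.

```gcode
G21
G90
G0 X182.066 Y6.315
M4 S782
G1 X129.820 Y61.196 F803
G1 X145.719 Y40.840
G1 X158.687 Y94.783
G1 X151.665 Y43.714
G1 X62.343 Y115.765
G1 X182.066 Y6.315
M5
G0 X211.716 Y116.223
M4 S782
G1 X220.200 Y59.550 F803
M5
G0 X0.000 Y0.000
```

y_svg = 123.689 − y_m. Every run uses S782, so all elements get stroke `#ff00ff` (cut).

[1] closed run; points: 182.066,117.374 129.820,62.493 145.719,82.849 158.687,28.906 151.665,79.975 62.343,7.924

[2] open run; points: 211.716,7.466 220.200,64.139

<svg xmlns="http://www.w3.org/2000/svg" width="287.644mm" height="123.689mm" viewBox="0 0 287.644 123.689">
  <polygon points="182.066,117.374 129.820,62.493 145.719,82.849 158.687,28.906 151.665,79.975 62.343,7.924" fill="none" stroke="#ff00ff"/>
  <polyline points="211.716,7.466 220.200,64.139" fill="none" stroke="#ff00ff"/>
</svg>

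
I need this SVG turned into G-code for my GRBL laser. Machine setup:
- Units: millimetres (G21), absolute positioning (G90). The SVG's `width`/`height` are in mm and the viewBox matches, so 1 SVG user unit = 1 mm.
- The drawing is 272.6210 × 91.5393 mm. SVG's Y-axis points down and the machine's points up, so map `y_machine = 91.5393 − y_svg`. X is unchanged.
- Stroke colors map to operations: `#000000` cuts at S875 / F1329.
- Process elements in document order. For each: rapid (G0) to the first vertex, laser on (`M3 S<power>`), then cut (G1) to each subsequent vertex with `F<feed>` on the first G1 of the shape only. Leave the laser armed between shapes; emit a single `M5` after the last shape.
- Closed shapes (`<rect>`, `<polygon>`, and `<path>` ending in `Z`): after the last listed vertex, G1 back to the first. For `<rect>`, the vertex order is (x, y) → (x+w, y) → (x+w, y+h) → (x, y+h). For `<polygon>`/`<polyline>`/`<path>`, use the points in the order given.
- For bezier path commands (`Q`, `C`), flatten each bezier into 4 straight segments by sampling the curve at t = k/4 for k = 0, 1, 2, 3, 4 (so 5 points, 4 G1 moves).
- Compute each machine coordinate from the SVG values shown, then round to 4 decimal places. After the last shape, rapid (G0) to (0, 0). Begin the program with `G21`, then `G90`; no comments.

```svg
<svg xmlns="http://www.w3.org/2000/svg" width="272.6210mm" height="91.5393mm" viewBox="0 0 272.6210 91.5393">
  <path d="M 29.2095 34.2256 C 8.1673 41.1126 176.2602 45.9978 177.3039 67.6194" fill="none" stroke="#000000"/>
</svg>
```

Since the viewBox matches the mm dimensions, user units are millimetres directly. The only transform is the Y-flip y_m = 91.5393 − y_svg.

Shape 1 is a cubic bezier drawn with `<path>`. Its stroke #000000 means cut at S875, F1329. After flipping Y the toolpath is (29.2095,57.3137) → (43.3253,52.2310) → (94.9745,46.1423) → (150.7648,37.2908) → (177.3039,23.9199).

G21
G90
G0 X29.2095 Y57.3137
M3 S875
G1 X43.3253 Y52.2310 F1329
G1 X94.9745 Y46.1423
G1 X150.7648 Y37.2908
G1 X177.3039 Y23.9199
M5
G0 X0.0000 Y0.0000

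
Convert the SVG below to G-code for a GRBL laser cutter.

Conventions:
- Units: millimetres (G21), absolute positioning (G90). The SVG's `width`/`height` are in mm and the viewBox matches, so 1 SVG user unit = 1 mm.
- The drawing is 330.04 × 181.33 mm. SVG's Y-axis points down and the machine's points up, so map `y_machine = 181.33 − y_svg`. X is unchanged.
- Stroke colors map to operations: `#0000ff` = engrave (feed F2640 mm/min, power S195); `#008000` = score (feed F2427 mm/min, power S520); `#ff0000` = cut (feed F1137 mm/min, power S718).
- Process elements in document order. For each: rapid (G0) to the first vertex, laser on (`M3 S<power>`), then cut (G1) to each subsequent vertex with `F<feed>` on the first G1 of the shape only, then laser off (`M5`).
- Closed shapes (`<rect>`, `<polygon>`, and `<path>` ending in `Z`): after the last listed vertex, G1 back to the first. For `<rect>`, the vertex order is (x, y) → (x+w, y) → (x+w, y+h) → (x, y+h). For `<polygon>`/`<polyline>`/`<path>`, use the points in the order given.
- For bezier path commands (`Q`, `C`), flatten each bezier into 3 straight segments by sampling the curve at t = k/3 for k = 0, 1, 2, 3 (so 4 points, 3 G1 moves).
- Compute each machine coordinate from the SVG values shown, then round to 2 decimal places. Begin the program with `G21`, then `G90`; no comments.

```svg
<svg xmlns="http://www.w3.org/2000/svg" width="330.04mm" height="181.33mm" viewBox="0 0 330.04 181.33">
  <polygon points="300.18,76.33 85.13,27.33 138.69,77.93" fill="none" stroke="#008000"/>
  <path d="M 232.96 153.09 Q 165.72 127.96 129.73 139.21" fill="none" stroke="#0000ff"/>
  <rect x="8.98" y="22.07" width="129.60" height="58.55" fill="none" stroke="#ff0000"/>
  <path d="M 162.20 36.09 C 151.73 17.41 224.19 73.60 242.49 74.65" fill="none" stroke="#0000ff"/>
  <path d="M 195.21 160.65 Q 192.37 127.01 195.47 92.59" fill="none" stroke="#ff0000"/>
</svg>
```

viewBox `0 0 330.04 181.33` with mm width/height → 1 unit = 1 mm. Flip: y_m = 181.33 − y_svg.

**Shape 1** — `<polygon>` closed polygon, stroke `#008000` → score (S520, F2427). Machine vertices: (300.18,105.00) → (85.13,154.00) → (138.69,103.40) → (300.18,105.00). Closed: final G1 returns to the first vertex.

**Shape 2** — `<path>` quadratic bezier, stroke `#0000ff` → engrave (S195, F2640). Control points (SVG): P0=(232.96,153.09), P1=(165.72,127.96), P2=(129.73,139.21); sampled at t=k/3. Machine vertices: (232.96,28.24) → (191.61,40.95) → (157.20,45.58) → (129.73,42.12). Open path.

**Shape 3** — `<rect>` rectangle, stroke `#ff0000` → cut (S718, F1137). Machine vertices: (8.98,159.26) → (138.58,159.26) → (138.58,100.71) → (8.98,100.71) → (8.98,159.26). Closed: final G1 returns to the first vertex.

**Shape 4** — `<path>` cubic bezier, stroke `#0000ff` → engrave (S195, F2640). Control points (SVG): P0=(162.20,36.09), P1=(151.73,17.41), P2=(224.19,73.60), P3=(242.49,74.65); sampled at t=k/3. Machine vertices: (162.20,145.24) → (174.30,143.78) → (211.21,121.29) → (242.49,106.68). Open path.

**Shape 5** — `<path>` quadratic bezier, stroke `#ff0000` → cut (S718, F1137). Control points (SVG): P0=(195.21,160.65), P1=(192.37,127.01), P2=(195.47,92.59); sampled at t=k/3. Machine vertices: (195.21,20.68) → (193.98,43.19) → (194.06,65.88) → (195.47,88.74). Open path.

G21
G90
G0 X300.18 Y105.00
M3 S520
G1 X85.13 Y154.00 F2427
G1 X138.69 Y103.40
G1 X300.18 Y105.00
M5
G0 X232.96 Y28.24
M3 S195
G1 X191.61 Y40.95 F2640
G1 X157.20 Y45.58
G1 X129.73 Y42.12
M5
G0 X8.98 Y159.26
M3 S718
G1 X138.58 Y159.26 F1137
G1 X138.58 Y100.71
G1 X8.98 Y100.71
G1 X8.98 Y159.26
M5
G0 X162.20 Y145.24
M3 S195
G1 X174.30 Y143.78 F2640
G1 X211.21 Y121.29
G1 X242.49 Y106.68
M5
G0 X195.21 Y20.68
M3 S718
G1 X193.98 Y43.19 F1137
G1 X194.06 Y65.88
G1 X195.47 Y88.74
M5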